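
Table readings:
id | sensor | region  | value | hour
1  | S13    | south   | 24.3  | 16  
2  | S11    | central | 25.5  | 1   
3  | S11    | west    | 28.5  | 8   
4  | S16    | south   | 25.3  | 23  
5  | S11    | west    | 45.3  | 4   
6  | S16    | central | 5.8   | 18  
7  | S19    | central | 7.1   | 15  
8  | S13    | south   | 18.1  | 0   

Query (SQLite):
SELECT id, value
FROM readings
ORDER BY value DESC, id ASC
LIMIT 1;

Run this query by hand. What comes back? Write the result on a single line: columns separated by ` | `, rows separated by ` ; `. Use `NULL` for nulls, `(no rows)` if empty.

5 | 45.3

Sort by value desc, tiebreak id asc: (45.3, id=5), (28.5, id=3), (25.5, id=2), (25.3, id=4) …. Take first 1.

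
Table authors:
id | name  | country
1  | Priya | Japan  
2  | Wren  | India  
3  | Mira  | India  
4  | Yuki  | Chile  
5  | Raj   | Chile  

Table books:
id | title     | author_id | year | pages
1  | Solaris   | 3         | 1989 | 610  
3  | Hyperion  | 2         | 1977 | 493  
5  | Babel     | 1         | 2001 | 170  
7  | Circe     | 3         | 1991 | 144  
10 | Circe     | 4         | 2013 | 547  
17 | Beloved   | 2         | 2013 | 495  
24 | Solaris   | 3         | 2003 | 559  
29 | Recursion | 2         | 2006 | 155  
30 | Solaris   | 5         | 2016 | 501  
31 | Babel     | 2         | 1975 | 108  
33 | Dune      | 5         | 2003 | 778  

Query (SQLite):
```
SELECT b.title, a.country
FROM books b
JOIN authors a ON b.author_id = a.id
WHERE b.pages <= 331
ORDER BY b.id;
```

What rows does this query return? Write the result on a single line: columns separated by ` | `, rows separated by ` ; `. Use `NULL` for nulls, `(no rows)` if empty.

Each books row matches the authors row where author_id = authors.id.
Then keep rows with b.pages <= 331.

Babel | Japan ; Circe | India ; Recursion | India ; Babel | India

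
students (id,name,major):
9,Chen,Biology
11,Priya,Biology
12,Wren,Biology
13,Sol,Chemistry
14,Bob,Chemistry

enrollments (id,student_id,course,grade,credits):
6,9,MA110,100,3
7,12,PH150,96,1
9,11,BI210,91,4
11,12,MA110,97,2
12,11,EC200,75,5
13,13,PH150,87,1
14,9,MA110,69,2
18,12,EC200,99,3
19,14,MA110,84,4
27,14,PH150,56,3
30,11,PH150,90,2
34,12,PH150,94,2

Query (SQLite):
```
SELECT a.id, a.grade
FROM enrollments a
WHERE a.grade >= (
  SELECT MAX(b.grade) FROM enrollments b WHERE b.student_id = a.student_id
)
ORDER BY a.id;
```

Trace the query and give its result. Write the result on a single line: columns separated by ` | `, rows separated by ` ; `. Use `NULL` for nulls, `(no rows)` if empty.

6 | 100 ; 9 | 91 ; 13 | 87 ; 18 | 99 ; 19 | 84

For each enrollments row a, compute MAX(grade) over rows sharing a.student_id.
Keep row a if a.grade >= that per-group MAX.
  student_id=9: MAX(grade) = 100
  student_id=11: MAX(grade) = 91
  student_id=12: MAX(grade) = 99
  student_id=13: MAX(grade) = 87
  student_id=14: MAX(grade) = 84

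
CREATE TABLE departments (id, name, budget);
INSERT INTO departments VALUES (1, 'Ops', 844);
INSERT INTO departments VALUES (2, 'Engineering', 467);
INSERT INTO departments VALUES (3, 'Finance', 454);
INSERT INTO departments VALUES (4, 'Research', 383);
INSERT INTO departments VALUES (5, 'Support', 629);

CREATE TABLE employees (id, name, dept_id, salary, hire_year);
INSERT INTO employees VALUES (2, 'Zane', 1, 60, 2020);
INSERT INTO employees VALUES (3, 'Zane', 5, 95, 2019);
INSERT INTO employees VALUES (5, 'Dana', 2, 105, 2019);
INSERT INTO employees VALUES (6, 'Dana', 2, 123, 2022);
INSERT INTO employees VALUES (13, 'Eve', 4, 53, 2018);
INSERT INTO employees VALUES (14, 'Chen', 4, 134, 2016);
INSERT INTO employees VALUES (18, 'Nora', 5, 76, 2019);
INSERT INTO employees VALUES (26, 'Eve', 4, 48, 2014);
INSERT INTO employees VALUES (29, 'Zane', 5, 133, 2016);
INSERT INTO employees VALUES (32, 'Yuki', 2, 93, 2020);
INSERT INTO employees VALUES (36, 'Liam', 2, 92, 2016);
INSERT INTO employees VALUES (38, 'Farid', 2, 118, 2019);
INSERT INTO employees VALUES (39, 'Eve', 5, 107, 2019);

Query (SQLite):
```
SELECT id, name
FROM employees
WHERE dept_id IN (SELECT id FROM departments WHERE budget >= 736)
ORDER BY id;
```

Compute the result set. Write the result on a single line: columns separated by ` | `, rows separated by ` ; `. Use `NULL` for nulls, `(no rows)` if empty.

Inner query: departments.id where budget >= 736.
Outer: keep employees rows whose dept_id is in that set.
Inner query → {1}

2 | Zane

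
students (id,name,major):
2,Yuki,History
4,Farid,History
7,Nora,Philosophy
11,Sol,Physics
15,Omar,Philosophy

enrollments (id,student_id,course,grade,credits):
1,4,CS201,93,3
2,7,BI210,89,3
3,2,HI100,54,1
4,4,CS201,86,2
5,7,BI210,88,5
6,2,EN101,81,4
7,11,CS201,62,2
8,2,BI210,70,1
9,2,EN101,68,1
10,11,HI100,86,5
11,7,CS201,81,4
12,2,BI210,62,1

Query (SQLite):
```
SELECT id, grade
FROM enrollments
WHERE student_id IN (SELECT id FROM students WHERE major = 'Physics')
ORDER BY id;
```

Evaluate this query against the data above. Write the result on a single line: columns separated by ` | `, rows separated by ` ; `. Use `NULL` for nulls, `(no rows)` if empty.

7 | 62 ; 10 | 86

Inner query: students.id where major = 'Physics'.
Outer: keep enrollments rows whose student_id is in that set.
Inner query → {11}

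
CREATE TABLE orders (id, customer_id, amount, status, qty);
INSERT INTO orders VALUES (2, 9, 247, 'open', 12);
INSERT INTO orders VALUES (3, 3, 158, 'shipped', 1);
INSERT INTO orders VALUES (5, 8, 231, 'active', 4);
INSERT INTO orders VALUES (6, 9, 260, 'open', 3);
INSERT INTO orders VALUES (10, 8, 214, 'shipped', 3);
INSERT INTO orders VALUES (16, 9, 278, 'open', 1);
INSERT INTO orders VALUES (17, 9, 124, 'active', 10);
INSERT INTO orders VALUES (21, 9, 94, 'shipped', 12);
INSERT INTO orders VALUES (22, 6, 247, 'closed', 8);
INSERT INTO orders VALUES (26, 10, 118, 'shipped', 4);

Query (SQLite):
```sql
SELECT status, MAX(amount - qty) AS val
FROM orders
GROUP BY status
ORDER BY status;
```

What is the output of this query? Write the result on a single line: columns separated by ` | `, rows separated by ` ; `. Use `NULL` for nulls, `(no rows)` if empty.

active | 227 ; closed | 239 ; open | 277 ; shipped | 211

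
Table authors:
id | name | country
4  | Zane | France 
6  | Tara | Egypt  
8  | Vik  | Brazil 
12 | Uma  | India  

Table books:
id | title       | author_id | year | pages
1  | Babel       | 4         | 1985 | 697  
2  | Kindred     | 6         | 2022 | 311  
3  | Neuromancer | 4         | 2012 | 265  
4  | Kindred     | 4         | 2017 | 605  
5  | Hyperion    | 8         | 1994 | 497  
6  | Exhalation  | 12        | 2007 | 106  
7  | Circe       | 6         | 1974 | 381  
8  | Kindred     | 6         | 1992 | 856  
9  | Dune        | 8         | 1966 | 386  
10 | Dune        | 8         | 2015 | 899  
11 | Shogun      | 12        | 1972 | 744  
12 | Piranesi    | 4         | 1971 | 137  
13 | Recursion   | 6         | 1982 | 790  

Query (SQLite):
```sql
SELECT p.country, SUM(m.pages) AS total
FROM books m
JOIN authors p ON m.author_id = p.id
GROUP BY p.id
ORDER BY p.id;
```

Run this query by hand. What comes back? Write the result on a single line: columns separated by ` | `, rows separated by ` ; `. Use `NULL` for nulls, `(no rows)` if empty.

France | 1704 ; Egypt | 2338 ; Brazil | 1782 ; India | 850

Join each books row to its authors via author_id.
Group joined rows by authors.id; compute SUM(m.pages) per group.
  4: ids {1, 3, 4, 12} → SUM(m.pages)=1704
  6: ids {2, 7, 8, 13} → SUM(m.pages)=2338
  8: ids {5, 9, 10} → SUM(m.pages)=1782
  12: ids {6, 11} → SUM(m.pages)=850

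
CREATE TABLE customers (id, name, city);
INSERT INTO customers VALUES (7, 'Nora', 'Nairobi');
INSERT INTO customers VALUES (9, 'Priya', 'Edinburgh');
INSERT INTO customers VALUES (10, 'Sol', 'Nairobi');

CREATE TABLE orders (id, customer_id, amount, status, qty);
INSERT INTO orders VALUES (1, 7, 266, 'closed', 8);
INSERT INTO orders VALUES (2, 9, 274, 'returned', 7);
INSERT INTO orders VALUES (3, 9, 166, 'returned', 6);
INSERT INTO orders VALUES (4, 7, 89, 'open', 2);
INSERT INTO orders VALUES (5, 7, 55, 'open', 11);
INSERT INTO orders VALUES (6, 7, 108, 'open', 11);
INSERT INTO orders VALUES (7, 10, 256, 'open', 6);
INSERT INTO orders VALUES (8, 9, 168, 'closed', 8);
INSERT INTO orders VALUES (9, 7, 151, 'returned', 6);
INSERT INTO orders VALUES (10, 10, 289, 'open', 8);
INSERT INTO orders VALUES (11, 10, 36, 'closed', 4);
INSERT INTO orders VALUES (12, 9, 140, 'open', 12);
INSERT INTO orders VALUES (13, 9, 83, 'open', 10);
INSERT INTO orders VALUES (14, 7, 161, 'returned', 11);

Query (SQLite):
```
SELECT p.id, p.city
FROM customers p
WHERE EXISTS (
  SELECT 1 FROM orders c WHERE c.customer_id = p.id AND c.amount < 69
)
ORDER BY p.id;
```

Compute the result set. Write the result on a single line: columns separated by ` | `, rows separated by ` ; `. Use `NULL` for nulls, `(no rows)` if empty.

7 | Nairobi ; 10 | Nairobi

For each customers row, check whether any orders with matching customer_id has amount < 69.
Keep rows where that is true.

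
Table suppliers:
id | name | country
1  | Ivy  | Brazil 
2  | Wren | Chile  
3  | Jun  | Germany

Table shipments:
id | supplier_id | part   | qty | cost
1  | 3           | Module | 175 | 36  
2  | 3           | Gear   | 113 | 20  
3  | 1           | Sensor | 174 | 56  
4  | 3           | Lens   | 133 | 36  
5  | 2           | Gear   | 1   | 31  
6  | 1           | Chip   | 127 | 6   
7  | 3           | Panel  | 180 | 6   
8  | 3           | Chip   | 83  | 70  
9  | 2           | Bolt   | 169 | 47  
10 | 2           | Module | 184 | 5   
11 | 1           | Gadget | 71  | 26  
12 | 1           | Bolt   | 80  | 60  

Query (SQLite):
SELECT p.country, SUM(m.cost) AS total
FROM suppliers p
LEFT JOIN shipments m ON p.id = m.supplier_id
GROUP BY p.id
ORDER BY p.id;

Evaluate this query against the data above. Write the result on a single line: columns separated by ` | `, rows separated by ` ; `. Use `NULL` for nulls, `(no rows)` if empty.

LEFT JOIN keeps every suppliers row; unmatched ones get NULL for shipments columns.
Group by suppliers.id and compute SUM(m.cost). SUM over an all-NULL group is NULL.
  1: ids {3, 6, 11, 12} → SUM(m.cost)=148
  2: ids {5, 9, 10} → SUM(m.cost)=83
  3: ids {1, 2, 4, 7, 8} → SUM(m.cost)=168

Brazil | 148 ; Chile | 83 ; Germany | 168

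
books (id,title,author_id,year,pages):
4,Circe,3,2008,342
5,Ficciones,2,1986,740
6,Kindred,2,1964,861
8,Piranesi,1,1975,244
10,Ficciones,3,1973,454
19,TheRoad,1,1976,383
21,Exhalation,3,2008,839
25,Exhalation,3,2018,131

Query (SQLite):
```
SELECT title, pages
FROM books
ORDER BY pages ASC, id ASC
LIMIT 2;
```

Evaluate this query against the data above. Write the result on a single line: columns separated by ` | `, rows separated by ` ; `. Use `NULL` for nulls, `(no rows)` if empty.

Exhalation | 131 ; Piranesi | 244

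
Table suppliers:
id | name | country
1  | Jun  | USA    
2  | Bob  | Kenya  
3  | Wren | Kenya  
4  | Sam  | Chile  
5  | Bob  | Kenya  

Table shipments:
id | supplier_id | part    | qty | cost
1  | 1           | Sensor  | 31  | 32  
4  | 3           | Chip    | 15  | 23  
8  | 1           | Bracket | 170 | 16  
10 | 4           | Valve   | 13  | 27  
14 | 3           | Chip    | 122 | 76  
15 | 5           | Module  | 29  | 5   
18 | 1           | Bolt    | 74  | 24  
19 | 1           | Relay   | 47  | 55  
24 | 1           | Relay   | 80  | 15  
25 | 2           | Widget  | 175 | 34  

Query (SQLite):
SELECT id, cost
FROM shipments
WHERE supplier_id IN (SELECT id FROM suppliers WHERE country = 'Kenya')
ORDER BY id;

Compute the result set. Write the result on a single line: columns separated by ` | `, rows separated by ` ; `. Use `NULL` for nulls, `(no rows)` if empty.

4 | 23 ; 14 | 76 ; 15 | 5 ; 25 | 34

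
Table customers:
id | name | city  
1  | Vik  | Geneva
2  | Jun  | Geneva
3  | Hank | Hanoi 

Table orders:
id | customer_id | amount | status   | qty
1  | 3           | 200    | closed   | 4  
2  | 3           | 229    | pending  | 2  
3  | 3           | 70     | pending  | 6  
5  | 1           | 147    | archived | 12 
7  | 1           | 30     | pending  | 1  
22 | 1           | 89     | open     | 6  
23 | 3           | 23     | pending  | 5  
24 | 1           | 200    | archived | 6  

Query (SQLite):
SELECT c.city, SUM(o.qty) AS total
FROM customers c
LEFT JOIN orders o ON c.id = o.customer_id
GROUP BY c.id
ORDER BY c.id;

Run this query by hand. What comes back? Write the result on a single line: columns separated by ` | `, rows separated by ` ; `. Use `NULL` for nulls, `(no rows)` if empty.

Geneva | 25 ; Geneva | NULL ; Hanoi | 17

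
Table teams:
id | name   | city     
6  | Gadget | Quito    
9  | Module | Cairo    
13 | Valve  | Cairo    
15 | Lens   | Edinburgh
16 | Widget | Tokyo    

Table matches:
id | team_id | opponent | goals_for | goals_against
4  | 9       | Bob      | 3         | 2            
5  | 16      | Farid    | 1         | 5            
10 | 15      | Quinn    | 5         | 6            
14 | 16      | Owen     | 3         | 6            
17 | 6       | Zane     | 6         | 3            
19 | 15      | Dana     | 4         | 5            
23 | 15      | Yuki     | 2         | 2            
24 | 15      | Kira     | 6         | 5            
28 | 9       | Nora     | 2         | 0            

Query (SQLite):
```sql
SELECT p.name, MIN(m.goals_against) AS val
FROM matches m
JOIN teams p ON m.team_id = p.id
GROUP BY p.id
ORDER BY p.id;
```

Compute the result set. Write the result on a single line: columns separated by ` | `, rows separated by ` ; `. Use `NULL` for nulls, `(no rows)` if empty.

Gadget | 3 ; Module | 0 ; Lens | 2 ; Widget | 5

Join each matches row to its teams via team_id.
Group joined rows by teams.id; compute MIN(m.goals_against) per group.
  6: ids {17} → MIN(m.goals_against)=3
  9: ids {4, 28} → MIN(m.goals_against)=0
  15: ids {10, 19, 23, 24} → MIN(m.goals_against)=2
  16: ids {5, 14} → MIN(m.goals_against)=5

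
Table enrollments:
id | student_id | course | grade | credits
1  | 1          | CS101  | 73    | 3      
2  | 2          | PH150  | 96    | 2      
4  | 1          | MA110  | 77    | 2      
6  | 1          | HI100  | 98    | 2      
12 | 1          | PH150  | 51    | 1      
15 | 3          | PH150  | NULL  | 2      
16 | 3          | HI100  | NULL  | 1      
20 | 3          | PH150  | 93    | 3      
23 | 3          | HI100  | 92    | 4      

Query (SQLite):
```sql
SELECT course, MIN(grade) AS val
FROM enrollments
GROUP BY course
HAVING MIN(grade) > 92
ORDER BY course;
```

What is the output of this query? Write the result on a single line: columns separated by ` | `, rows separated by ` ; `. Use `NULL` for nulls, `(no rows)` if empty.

(no rows)

Partition enrollments by course; compute MIN(grade) within each group.
HAVING: keep groups where MIN(grade) > 92.
  CS101: ids {1} → MIN(grade)=73
  HI100: ids {6, 16, 23} → MIN(grade)=92
  MA110: ids {4} → MIN(grade)=77
  PH150: ids {2, 12, 15, 20} → MIN(grade)=51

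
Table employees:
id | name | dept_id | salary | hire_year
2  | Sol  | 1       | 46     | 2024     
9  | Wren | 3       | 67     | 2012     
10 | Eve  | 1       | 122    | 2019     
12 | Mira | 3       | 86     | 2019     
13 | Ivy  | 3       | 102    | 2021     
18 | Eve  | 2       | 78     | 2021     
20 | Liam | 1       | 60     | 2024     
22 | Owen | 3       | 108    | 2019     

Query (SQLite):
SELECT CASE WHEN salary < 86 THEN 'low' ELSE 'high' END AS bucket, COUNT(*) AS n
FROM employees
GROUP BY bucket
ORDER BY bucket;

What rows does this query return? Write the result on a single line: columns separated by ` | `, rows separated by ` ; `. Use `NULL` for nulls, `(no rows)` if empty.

high | 4 ; low | 4

Bucket rows by salary < 86 → 'low' else 'high'; count each bucket.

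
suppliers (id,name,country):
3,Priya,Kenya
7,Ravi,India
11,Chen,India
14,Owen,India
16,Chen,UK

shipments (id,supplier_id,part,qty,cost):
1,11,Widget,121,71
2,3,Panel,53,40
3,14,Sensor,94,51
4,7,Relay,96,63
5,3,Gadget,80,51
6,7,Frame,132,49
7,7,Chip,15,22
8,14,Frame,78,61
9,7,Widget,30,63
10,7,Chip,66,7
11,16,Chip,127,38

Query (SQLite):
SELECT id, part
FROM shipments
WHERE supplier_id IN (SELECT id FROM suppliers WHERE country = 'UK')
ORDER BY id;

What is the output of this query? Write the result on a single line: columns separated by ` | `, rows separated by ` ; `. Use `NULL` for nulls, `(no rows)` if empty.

11 | Chip

Inner query: suppliers.id where country = 'UK'.
Outer: keep shipments rows whose supplier_id is in that set.
Inner query → {16}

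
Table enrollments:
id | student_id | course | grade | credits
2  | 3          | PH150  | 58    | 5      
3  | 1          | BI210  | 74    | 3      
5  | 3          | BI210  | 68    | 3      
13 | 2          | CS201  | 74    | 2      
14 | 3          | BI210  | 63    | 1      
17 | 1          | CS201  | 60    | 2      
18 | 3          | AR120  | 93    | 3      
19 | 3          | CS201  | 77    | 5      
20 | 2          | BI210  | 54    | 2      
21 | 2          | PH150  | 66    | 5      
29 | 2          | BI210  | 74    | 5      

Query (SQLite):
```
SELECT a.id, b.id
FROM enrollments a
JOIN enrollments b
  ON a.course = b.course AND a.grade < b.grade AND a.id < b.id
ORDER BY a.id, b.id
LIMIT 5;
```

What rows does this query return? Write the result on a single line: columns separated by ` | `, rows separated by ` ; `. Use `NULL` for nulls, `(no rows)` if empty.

Pairs (a,b) with same course, a.grade < b.grade, a.id < b.id.
course groups: AR120:{18} BI210:{3,5,14,20,29} CS201:{13,17,19} PH150:{2,21}
Ordered by (a.id, b.id); first 5.

2 | 21 ; 5 | 29 ; 13 | 19 ; 14 | 29 ; 17 | 19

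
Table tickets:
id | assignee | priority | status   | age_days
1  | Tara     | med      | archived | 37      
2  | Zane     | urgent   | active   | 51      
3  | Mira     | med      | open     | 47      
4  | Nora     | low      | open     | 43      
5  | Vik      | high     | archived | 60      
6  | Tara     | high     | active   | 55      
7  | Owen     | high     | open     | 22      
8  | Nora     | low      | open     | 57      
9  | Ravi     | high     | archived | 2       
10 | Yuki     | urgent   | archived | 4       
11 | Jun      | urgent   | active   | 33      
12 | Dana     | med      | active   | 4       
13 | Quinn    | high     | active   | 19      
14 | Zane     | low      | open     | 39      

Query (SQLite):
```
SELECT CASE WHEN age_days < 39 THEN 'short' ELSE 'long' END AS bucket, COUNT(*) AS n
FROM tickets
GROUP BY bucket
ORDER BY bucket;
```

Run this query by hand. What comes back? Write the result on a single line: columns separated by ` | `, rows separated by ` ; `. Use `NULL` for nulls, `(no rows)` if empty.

long | 7 ; short | 7

Bucket rows by age_days < 39 → 'short' else 'long'; count each bucket.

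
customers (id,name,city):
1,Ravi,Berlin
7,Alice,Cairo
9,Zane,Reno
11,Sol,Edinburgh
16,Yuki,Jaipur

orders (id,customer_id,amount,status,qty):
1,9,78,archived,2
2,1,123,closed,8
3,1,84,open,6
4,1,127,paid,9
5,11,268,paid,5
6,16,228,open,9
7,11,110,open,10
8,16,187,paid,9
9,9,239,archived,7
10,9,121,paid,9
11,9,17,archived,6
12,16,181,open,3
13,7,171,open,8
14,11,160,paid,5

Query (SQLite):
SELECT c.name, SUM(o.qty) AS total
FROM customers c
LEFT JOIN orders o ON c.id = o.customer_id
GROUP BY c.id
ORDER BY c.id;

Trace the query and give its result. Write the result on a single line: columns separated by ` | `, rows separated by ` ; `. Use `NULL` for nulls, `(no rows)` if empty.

LEFT JOIN keeps every customers row; unmatched ones get NULL for orders columns.
Group by customers.id and compute SUM(o.qty). SUM over an all-NULL group is NULL.
  1: ids {2, 3, 4} → SUM(o.qty)=23
  7: ids {13} → SUM(o.qty)=8
  9: ids {1, 9, 10, 11} → SUM(o.qty)=24
  11: ids {5, 7, 14} → SUM(o.qty)=20
  16: ids {6, 8, 12} → SUM(o.qty)=21

Ravi | 23 ; Alice | 8 ; Zane | 24 ; Sol | 20 ; Yuki | 21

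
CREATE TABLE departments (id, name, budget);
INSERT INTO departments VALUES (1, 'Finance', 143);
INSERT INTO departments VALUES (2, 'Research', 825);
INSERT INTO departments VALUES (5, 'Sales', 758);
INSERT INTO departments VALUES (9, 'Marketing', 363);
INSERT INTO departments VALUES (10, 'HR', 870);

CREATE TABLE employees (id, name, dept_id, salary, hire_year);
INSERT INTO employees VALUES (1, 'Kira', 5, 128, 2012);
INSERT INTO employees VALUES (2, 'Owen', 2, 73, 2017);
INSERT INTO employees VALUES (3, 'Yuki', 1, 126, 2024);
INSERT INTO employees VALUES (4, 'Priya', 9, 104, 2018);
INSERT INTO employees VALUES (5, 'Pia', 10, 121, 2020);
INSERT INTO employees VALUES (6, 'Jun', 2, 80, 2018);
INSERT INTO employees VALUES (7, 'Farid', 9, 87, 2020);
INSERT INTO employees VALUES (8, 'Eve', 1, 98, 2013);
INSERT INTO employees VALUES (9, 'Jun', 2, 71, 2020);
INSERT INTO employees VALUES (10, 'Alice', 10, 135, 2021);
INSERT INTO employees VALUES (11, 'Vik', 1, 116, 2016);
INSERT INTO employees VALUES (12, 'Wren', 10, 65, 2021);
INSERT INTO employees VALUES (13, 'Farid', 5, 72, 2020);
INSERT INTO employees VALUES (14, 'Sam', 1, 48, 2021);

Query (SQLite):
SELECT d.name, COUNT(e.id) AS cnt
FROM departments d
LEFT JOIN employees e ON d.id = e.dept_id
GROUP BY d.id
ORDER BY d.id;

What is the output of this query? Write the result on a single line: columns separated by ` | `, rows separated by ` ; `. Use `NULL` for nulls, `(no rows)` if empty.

LEFT JOIN keeps every departments row; unmatched ones get NULL for employees columns.
Group by departments.id and compute COUNT(e.id). COUNT(col) of an all-NULL group is 0.
  1: ids {3, 8, 11, 14} → COUNT(e.id)=4
  2: ids {2, 6, 9} → COUNT(e.id)=3
  5: ids {1, 13} → COUNT(e.id)=2
  9: ids {4, 7} → COUNT(e.id)=2
  10: ids {5, 10, 12} → COUNT(e.id)=3

Finance | 4 ; Research | 3 ; Sales | 2 ; Marketing | 2 ; HR | 3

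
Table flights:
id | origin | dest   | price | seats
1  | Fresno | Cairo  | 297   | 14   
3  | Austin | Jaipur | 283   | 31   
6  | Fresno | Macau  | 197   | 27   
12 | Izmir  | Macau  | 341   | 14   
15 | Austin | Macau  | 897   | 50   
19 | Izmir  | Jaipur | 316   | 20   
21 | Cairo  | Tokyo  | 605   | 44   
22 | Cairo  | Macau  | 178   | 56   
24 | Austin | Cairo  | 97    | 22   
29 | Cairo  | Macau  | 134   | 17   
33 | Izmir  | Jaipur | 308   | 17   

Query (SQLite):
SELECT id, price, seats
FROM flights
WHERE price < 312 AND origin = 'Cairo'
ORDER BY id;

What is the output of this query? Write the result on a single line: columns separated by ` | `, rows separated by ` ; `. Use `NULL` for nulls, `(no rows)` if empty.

price < 312: ids {1, 3, 6, 22, 24, 29, 33}
origin = 'Cairo': ids {21, 22, 29}
Combine with AND.

22 | 178 | 56 ; 29 | 134 | 17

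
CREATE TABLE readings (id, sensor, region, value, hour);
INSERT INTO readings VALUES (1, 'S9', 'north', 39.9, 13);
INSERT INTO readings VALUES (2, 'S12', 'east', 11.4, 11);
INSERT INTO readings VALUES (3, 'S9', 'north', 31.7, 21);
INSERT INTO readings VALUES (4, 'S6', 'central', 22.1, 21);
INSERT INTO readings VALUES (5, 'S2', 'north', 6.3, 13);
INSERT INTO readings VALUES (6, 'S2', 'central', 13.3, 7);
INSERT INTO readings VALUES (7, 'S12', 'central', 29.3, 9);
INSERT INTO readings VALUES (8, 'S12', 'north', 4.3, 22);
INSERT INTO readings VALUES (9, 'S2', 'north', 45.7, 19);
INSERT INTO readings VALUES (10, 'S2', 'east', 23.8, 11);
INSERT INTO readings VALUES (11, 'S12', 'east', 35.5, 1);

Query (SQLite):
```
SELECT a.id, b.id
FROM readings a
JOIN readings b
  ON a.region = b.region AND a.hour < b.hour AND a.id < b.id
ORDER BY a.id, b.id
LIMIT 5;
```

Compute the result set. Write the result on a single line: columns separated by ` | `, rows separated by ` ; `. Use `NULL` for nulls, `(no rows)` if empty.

1 | 3 ; 1 | 8 ; 1 | 9 ; 3 | 8 ; 5 | 8

Pairs (a,b) with same region, a.hour < b.hour, a.id < b.id.
region groups: central:{4,6,7} east:{2,10,11} north:{1,3,5,8,9}
Ordered by (a.id, b.id); first 5.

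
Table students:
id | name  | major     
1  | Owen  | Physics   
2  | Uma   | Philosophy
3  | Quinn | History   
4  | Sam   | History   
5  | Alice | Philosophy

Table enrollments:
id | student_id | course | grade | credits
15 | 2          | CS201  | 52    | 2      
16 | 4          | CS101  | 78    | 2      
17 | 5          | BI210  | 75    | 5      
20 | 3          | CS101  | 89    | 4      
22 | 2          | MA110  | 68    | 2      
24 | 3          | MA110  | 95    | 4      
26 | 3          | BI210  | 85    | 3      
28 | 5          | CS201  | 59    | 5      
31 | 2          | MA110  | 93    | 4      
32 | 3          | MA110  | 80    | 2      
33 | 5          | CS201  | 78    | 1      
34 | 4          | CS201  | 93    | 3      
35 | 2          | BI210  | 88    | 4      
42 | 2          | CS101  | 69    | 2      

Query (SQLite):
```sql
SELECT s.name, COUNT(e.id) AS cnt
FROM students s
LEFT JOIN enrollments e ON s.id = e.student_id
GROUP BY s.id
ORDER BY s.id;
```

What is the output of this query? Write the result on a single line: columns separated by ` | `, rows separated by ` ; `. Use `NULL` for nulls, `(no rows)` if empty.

LEFT JOIN keeps every students row; unmatched ones get NULL for enrollments columns.
Group by students.id and compute COUNT(e.id). COUNT(col) of an all-NULL group is 0.
  1: ids {—} → COUNT(e.id)=0
  2: ids {15, 22, 31, 35, 42} → COUNT(e.id)=5
  3: ids {20, 24, 26, 32} → COUNT(e.id)=4
  4: ids {16, 34} → COUNT(e.id)=2
  5: ids {17, 28, 33} → COUNT(e.id)=3

Owen | 0 ; Uma | 5 ; Quinn | 4 ; Sam | 2 ; Alice | 3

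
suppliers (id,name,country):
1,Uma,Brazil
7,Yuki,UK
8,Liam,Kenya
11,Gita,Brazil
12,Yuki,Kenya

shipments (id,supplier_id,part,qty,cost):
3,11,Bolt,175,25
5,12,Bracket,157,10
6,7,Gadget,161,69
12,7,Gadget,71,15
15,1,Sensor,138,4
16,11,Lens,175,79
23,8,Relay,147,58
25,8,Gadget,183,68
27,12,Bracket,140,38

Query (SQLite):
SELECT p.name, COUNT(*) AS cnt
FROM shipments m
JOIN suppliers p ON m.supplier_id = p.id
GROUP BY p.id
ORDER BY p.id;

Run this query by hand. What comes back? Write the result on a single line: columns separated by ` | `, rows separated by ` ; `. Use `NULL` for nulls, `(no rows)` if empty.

Join each shipments row to its suppliers via supplier_id.
Group joined rows by suppliers.id; compute COUNT(*) per group.
  1: ids {15} → COUNT(*)=1
  7: ids {6, 12} → COUNT(*)=2
  8: ids {23, 25} → COUNT(*)=2
  11: ids {3, 16} → COUNT(*)=2
  12: ids {5, 27} → COUNT(*)=2

Uma | 1 ; Yuki | 2 ; Liam | 2 ; Gita | 2 ; Yuki | 2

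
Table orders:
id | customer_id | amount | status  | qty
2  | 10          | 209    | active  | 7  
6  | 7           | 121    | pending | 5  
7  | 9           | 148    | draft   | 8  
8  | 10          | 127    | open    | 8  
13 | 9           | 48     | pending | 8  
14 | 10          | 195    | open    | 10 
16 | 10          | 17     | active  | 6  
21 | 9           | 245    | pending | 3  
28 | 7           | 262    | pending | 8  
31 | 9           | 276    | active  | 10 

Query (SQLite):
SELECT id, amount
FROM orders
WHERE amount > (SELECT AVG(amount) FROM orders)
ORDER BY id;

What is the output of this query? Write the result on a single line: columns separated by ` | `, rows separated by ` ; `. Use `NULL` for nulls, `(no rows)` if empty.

Scalar subquery: AVG(amount) over all orders rows = 164.8.
Keep rows where amount > that value.

2 | 209 ; 14 | 195 ; 21 | 245 ; 28 | 262 ; 31 | 276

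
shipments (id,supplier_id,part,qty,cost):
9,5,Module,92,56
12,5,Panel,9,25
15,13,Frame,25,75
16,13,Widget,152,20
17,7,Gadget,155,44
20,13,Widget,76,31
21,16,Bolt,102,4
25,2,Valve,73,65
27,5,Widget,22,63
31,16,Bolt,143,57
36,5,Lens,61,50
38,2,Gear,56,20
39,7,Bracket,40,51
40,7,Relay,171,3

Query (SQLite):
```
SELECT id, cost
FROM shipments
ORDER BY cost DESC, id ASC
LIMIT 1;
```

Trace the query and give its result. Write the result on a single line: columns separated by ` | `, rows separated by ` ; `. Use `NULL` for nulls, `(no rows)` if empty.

Sort by cost desc, tiebreak id asc: (75, id=15), (65, id=25), (63, id=27), (57, id=31) …. Take first 1.

15 | 75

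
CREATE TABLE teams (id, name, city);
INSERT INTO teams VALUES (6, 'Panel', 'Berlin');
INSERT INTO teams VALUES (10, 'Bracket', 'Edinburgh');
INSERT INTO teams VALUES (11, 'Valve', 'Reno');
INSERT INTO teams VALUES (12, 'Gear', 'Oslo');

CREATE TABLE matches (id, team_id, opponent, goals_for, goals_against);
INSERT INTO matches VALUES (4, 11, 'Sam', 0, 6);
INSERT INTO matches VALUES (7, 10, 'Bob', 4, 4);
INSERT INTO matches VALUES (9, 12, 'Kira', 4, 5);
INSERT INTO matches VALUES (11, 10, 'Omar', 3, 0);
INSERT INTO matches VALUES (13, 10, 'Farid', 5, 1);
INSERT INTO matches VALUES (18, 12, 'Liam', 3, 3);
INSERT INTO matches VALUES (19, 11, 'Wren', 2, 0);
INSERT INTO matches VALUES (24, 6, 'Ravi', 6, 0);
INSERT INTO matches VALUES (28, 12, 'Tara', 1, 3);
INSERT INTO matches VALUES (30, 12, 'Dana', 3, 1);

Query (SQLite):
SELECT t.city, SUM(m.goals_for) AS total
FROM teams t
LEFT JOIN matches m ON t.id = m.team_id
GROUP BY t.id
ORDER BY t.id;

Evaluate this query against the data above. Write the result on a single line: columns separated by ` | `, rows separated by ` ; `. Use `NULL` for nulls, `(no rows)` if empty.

Berlin | 6 ; Edinburgh | 12 ; Reno | 2 ; Oslo | 11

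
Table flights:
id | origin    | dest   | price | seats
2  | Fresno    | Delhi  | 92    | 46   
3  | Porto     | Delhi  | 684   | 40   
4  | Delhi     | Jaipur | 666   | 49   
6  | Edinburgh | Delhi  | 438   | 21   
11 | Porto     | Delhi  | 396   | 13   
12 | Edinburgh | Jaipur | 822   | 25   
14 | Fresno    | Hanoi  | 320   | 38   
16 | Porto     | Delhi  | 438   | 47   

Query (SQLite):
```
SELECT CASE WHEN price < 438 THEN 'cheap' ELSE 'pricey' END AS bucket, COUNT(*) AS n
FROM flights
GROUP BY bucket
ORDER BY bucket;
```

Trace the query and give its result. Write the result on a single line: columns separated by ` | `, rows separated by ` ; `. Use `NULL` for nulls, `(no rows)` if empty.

cheap | 3 ; pricey | 5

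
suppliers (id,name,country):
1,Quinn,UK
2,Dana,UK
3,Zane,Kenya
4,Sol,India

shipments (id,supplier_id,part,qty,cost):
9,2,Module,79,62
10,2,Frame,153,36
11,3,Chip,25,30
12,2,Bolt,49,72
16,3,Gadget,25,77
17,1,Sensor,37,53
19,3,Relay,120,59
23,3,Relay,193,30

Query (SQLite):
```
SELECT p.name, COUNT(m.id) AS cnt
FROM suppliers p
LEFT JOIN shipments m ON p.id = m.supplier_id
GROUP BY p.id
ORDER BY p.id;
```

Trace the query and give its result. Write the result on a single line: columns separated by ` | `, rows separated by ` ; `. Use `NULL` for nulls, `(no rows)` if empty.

LEFT JOIN keeps every suppliers row; unmatched ones get NULL for shipments columns.
Group by suppliers.id and compute COUNT(m.id). COUNT(col) of an all-NULL group is 0.
  1: ids {17} → COUNT(m.id)=1
  2: ids {9, 10, 12} → COUNT(m.id)=3
  3: ids {11, 16, 19, 23} → COUNT(m.id)=4
  4: ids {—} → COUNT(m.id)=0

Quinn | 1 ; Dana | 3 ; Zane | 4 ; Sol | 0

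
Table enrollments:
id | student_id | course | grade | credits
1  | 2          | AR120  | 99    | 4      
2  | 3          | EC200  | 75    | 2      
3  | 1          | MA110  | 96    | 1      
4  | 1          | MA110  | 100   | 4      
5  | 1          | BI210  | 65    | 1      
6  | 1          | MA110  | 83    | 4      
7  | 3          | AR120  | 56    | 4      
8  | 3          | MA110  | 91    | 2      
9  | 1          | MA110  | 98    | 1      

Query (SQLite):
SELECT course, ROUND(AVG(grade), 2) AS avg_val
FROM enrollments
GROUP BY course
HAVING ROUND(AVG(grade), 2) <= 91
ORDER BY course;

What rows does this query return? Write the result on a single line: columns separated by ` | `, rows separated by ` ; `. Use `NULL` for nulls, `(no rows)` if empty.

Partition enrollments by course; compute ROUND(AVG(grade), 2) within each group.
HAVING: keep groups where ROUND(AVG(grade), 2) <= 91.
  AR120: ids {1, 7} → ROUND(AVG(grade), 2)=77.5
  BI210: ids {5} → ROUND(AVG(grade), 2)=65
  EC200: ids {2} → ROUND(AVG(grade), 2)=75
  MA110: ids {3, 4, 6, 8, 9} → ROUND(AVG(grade), 2)=93.6

AR120 | 77.5 ; BI210 | 65 ; EC200 | 75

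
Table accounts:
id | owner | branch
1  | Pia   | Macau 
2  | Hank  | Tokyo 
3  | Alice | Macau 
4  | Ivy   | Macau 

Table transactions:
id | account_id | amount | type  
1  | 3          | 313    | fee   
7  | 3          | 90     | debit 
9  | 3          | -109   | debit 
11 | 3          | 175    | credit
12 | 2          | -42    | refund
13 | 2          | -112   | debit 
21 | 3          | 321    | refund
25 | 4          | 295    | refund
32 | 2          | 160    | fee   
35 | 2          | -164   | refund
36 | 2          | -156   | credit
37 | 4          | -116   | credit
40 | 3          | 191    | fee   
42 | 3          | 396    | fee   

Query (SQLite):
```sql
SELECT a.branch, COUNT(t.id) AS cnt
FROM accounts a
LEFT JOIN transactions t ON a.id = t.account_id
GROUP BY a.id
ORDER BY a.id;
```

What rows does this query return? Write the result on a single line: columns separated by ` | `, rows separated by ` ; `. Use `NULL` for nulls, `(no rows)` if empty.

LEFT JOIN keeps every accounts row; unmatched ones get NULL for transactions columns.
Group by accounts.id and compute COUNT(t.id). COUNT(col) of an all-NULL group is 0.
  1: ids {—} → COUNT(t.id)=0
  2: ids {12, 13, 32, 35, 36} → COUNT(t.id)=5
  3: ids {1, 7, 9, 11, 21, 40, 42} → COUNT(t.id)=7
  4: ids {25, 37} → COUNT(t.id)=2

Macau | 0 ; Tokyo | 5 ; Macau | 7 ; Macau | 2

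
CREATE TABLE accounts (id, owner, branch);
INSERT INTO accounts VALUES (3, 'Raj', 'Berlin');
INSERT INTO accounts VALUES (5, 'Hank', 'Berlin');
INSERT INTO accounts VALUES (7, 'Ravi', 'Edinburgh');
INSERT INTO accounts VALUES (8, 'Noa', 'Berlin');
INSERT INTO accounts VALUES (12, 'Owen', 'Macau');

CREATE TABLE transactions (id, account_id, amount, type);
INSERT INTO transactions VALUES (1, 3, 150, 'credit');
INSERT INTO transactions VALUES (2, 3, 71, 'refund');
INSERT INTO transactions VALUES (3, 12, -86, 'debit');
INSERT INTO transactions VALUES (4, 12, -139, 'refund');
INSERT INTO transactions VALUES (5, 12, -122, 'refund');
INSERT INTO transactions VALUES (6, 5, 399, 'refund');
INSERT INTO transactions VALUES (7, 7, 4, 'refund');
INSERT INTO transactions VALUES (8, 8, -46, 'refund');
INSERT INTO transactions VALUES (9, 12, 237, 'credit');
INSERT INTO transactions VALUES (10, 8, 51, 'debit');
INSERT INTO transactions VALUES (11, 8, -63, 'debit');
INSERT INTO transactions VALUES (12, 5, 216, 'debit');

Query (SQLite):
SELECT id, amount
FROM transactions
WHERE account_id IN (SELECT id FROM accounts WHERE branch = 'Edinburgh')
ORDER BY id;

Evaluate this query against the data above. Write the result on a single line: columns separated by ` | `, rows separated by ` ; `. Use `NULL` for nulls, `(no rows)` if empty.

Inner query: accounts.id where branch = 'Edinburgh'.
Outer: keep transactions rows whose account_id is in that set.
Inner query → {7}

7 | 4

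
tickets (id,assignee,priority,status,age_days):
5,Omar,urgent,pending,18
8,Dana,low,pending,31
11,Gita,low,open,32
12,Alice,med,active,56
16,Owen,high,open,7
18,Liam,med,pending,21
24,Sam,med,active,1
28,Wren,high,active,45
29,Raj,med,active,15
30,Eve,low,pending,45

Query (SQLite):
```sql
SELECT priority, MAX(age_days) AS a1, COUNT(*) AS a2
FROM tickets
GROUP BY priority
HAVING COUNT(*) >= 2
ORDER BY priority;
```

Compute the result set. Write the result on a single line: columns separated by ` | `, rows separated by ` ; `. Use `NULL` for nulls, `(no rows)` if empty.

Group tickets by priority.
Per group compute: MAX(age_days), COUNT(*).
HAVING: drop groups with fewer than 2 rows.
  high: ids {16, 28} → MAX(age_days)=45, COUNT(*)=2
  low: ids {8, 11, 30} → MAX(age_days)=45, COUNT(*)=3
  med: ids {12, 18, 24, 29} → MAX(age_days)=56, COUNT(*)=4
  urgent: ids {5} → MAX(age_days)=18, COUNT(*)=1

high | 45 | 2 ; low | 45 | 3 ; med | 56 | 4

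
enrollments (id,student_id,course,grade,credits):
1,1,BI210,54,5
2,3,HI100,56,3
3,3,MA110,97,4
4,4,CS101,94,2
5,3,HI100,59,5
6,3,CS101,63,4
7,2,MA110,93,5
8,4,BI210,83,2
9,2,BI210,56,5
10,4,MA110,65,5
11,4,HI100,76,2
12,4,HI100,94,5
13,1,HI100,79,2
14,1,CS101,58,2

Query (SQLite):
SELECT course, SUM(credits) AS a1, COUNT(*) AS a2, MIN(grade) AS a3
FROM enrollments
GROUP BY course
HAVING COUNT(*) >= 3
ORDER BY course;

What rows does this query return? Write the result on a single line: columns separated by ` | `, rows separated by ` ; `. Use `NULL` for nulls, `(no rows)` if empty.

BI210 | 12 | 3 | 54 ; CS101 | 8 | 3 | 58 ; HI100 | 17 | 5 | 56 ; MA110 | 14 | 3 | 65

Group enrollments by course.
Per group compute: SUM(credits), COUNT(*), MIN(grade).
HAVING: drop groups with fewer than 3 rows.
  BI210: ids {1, 8, 9} → SUM(credits)=12, COUNT(*)=3, MIN(grade)=54
  CS101: ids {4, 6, 14} → SUM(credits)=8, COUNT(*)=3, MIN(grade)=58
  HI100: ids {2, 5, 11, 12, 13} → SUM(credits)=17, COUNT(*)=5, MIN(grade)=56
  MA110: ids {3, 7, 10} → SUM(credits)=14, COUNT(*)=3, MIN(grade)=65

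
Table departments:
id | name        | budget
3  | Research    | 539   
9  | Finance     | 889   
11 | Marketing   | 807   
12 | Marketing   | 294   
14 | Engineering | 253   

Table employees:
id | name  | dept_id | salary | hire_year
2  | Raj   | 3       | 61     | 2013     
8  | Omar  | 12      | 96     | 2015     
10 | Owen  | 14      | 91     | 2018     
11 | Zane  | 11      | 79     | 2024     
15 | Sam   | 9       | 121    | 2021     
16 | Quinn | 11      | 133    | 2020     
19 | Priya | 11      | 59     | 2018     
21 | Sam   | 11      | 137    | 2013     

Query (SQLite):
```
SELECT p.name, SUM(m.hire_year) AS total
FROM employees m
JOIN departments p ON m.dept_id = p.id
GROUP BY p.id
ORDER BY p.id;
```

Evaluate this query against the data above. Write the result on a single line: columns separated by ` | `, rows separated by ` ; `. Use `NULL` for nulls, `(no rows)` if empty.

Research | 2013 ; Finance | 2021 ; Marketing | 8075 ; Marketing | 2015 ; Engineering | 2018

Join each employees row to its departments via dept_id.
Group joined rows by departments.id; compute SUM(m.hire_year) per group.
  3: ids {2} → SUM(m.hire_year)=2013
  9: ids {15} → SUM(m.hire_year)=2021
  11: ids {11, 16, 19, 21} → SUM(m.hire_year)=8075
  12: ids {8} → SUM(m.hire_year)=2015
  14: ids {10} → SUM(m.hire_year)=2018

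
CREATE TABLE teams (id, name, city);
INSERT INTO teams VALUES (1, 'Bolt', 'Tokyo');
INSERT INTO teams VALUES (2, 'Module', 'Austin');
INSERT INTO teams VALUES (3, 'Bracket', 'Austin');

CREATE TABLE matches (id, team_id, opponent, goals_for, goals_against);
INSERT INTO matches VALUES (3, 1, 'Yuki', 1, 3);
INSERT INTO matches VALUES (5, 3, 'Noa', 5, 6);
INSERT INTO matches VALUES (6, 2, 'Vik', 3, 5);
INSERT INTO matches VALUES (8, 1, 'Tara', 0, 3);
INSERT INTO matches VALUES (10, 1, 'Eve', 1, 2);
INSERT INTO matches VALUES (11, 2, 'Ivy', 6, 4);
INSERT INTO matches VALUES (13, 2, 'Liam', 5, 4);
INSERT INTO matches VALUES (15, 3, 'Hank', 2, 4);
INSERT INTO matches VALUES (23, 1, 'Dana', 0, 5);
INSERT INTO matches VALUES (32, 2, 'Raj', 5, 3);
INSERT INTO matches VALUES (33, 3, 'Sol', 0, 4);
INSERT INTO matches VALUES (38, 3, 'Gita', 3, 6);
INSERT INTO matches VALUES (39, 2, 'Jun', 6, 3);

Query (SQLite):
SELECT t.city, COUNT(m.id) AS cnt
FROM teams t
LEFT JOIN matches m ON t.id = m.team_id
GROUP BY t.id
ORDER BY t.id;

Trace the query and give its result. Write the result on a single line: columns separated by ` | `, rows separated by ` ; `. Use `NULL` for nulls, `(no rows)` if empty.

LEFT JOIN keeps every teams row; unmatched ones get NULL for matches columns.
Group by teams.id and compute COUNT(m.id). COUNT(col) of an all-NULL group is 0.
  1: ids {3, 8, 10, 23} → COUNT(m.id)=4
  2: ids {6, 11, 13, 32, 39} → COUNT(m.id)=5
  3: ids {5, 15, 33, 38} → COUNT(m.id)=4

Tokyo | 4 ; Austin | 5 ; Austin | 4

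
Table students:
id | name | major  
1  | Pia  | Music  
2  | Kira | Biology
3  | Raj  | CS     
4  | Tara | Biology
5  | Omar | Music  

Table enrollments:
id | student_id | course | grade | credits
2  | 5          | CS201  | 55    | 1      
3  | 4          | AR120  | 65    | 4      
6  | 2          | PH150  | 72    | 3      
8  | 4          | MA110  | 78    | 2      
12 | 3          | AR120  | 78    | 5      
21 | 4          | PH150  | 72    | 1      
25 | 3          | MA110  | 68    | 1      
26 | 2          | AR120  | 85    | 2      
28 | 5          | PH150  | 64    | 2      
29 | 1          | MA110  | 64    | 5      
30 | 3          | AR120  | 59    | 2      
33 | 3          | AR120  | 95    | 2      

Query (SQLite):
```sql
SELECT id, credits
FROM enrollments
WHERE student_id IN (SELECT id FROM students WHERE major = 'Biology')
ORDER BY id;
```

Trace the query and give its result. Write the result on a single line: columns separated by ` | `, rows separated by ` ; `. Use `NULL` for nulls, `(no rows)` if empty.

Inner query: students.id where major = 'Biology'.
Outer: keep enrollments rows whose student_id is in that set.
Inner query → {2, 4}

3 | 4 ; 6 | 3 ; 8 | 2 ; 21 | 1 ; 26 | 2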